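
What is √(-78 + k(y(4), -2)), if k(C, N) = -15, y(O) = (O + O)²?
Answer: I*√93 ≈ 9.6436*I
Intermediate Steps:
y(O) = 4*O² (y(O) = (2*O)² = 4*O²)
√(-78 + k(y(4), -2)) = √(-78 - 15) = √(-93) = I*√93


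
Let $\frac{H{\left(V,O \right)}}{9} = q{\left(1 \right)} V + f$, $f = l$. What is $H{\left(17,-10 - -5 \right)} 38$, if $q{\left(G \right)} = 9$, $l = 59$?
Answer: $72504$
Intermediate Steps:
$f = 59$
$H{\left(V,O \right)} = 531 + 81 V$ ($H{\left(V,O \right)} = 9 \left(9 V + 59\right) = 9 \left(59 + 9 V\right) = 531 + 81 V$)
$H{\left(17,-10 - -5 \right)} 38 = \left(531 + 81 \cdot 17\right) 38 = \left(531 + 1377\right) 38 = 1908 \cdot 38 = 72504$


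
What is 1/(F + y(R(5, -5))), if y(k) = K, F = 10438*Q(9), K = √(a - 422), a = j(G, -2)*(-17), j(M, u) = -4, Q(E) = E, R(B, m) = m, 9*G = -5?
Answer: 15657/1470849953 - I*√354/8825099718 ≈ 1.0645e-5 - 2.132e-9*I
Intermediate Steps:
G = -5/9 (G = (⅑)*(-5) = -5/9 ≈ -0.55556)
a = 68 (a = -4*(-17) = 68)
K = I*√354 (K = √(68 - 422) = √(-354) = I*√354 ≈ 18.815*I)
F = 93942 (F = 10438*9 = 93942)
y(k) = I*√354
1/(F + y(R(5, -5))) = 1/(93942 + I*√354)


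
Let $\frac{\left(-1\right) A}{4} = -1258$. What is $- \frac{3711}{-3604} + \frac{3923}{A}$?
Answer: $\frac{482533}{266696} \approx 1.8093$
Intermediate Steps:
$A = 5032$ ($A = \left(-4\right) \left(-1258\right) = 5032$)
$- \frac{3711}{-3604} + \frac{3923}{A} = - \frac{3711}{-3604} + \frac{3923}{5032} = \left(-3711\right) \left(- \frac{1}{3604}\right) + 3923 \cdot \frac{1}{5032} = \frac{3711}{3604} + \frac{3923}{5032} = \frac{482533}{266696}$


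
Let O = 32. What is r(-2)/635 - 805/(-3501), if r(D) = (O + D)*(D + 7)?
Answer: 207265/444627 ≈ 0.46615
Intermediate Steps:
r(D) = (7 + D)*(32 + D) (r(D) = (32 + D)*(D + 7) = (32 + D)*(7 + D) = (7 + D)*(32 + D))
r(-2)/635 - 805/(-3501) = (224 + (-2)² + 39*(-2))/635 - 805/(-3501) = (224 + 4 - 78)*(1/635) - 805*(-1/3501) = 150*(1/635) + 805/3501 = 30/127 + 805/3501 = 207265/444627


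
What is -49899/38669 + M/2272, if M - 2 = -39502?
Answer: -410199007/21963992 ≈ -18.676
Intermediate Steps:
M = -39500 (M = 2 - 39502 = -39500)
-49899/38669 + M/2272 = -49899/38669 - 39500/2272 = -49899*1/38669 - 39500*1/2272 = -49899/38669 - 9875/568 = -410199007/21963992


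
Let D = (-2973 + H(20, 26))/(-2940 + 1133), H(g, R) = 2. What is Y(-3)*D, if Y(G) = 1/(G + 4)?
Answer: 2971/1807 ≈ 1.6442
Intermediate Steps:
Y(G) = 1/(4 + G)
D = 2971/1807 (D = (-2973 + 2)/(-2940 + 1133) = -2971/(-1807) = -2971*(-1/1807) = 2971/1807 ≈ 1.6442)
Y(-3)*D = (2971/1807)/(4 - 3) = (2971/1807)/1 = 1*(2971/1807) = 2971/1807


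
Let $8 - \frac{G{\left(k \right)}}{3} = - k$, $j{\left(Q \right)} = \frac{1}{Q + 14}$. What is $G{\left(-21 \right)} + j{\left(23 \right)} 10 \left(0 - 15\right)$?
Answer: $- \frac{1593}{37} \approx -43.054$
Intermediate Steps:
$j{\left(Q \right)} = \frac{1}{14 + Q}$
$G{\left(k \right)} = 24 + 3 k$ ($G{\left(k \right)} = 24 - 3 \left(- k\right) = 24 + 3 k$)
$G{\left(-21 \right)} + j{\left(23 \right)} 10 \left(0 - 15\right) = \left(24 + 3 \left(-21\right)\right) + \frac{10 \left(0 - 15\right)}{14 + 23} = \left(24 - 63\right) + \frac{10 \left(-15\right)}{37} = -39 + \frac{1}{37} \left(-150\right) = -39 - \frac{150}{37} = - \frac{1593}{37}$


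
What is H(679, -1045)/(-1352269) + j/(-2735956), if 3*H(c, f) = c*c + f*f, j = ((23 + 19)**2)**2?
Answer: -4218167588942/2774811363123 ≈ -1.5202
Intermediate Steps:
j = 3111696 (j = (42**2)**2 = 1764**2 = 3111696)
H(c, f) = c**2/3 + f**2/3 (H(c, f) = (c*c + f*f)/3 = (c**2 + f**2)/3 = c**2/3 + f**2/3)
H(679, -1045)/(-1352269) + j/(-2735956) = ((1/3)*679**2 + (1/3)*(-1045)**2)/(-1352269) + 3111696/(-2735956) = ((1/3)*461041 + (1/3)*1092025)*(-1/1352269) + 3111696*(-1/2735956) = (461041/3 + 1092025/3)*(-1/1352269) - 777924/683989 = (1553066/3)*(-1/1352269) - 777924/683989 = -1553066/4056807 - 777924/683989 = -4218167588942/2774811363123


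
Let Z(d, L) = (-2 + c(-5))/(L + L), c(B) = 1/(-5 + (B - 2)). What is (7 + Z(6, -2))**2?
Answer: 130321/2304 ≈ 56.563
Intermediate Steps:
c(B) = 1/(-7 + B) (c(B) = 1/(-5 + (-2 + B)) = 1/(-7 + B))
Z(d, L) = -25/(24*L) (Z(d, L) = (-2 + 1/(-7 - 5))/(L + L) = (-2 + 1/(-12))/((2*L)) = (-2 - 1/12)*(1/(2*L)) = -25/(24*L))
(7 + Z(6, -2))**2 = (7 - 25/24/(-2))**2 = (7 - 25/24*(-1/2))**2 = (7 + 25/48)**2 = (361/48)**2 = 130321/2304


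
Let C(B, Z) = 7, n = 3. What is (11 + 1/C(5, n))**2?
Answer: 6084/49 ≈ 124.16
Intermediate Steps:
(11 + 1/C(5, n))**2 = (11 + 1/7)**2 = (78/7)**2 = 6084/49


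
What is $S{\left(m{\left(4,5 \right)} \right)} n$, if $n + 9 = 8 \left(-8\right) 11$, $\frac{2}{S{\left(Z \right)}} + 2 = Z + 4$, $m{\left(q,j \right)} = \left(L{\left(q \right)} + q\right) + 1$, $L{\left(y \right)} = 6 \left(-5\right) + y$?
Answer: $\frac{1426}{19} \approx 75.053$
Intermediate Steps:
$L{\left(y \right)} = -30 + y$
$m{\left(q,j \right)} = -29 + 2 q$ ($m{\left(q,j \right)} = \left(\left(-30 + q\right) + q\right) + 1 = \left(-30 + 2 q\right) + 1 = -29 + 2 q$)
$S{\left(Z \right)} = \frac{2}{2 + Z}$ ($S{\left(Z \right)} = \frac{2}{-2 + \left(Z + 4\right)} = \frac{2}{-2 + \left(4 + Z\right)} = \frac{2}{2 + Z}$)
$n = -713$ ($n = -9 + 8 \left(-8\right) 11 = -9 - 704 = -713$)
$S{\left(m{\left(4,5 \right)} \right)} n = \frac{2}{2 + \left(-29 + 2 \cdot 4\right)} \left(-713\right) = \frac{2}{2 + \left(-29 + 8\right)} \left(-713\right) = \frac{2}{2 - 21} \left(-713\right) = \frac{2}{-19} \left(-713\right) = 2 \left(- \frac{1}{19}\right) \left(-713\right) = \left(- \frac{2}{19}\right) \left(-713\right) = \frac{1426}{19}$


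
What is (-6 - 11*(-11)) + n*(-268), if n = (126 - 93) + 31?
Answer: -17037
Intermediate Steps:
n = 64 (n = 33 + 31 = 64)
(-6 - 11*(-11)) + n*(-268) = (-6 - 11*(-11)) + 64*(-268) = (-6 + 121) - 17152 = 115 - 17152 = -17037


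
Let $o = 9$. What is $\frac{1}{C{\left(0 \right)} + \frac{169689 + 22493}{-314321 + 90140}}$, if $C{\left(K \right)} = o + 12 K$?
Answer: $\frac{224181}{1825447} \approx 0.12281$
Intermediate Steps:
$C{\left(K \right)} = 9 + 12 K$
$\frac{1}{C{\left(0 \right)} + \frac{169689 + 22493}{-314321 + 90140}} = \frac{1}{\left(9 + 12 \cdot 0\right) + \frac{169689 + 22493}{-314321 + 90140}} = \frac{1}{\left(9 + 0\right) + \frac{192182}{-224181}} = \frac{1}{9 + 192182 \left(- \frac{1}{224181}\right)} = \frac{1}{9 - \frac{192182}{224181}} = \frac{1}{\frac{1825447}{224181}} = \frac{224181}{1825447}$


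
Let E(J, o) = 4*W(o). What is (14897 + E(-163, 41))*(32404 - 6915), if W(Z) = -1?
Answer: 379607677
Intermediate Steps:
E(J, o) = -4 (E(J, o) = 4*(-1) = -4)
(14897 + E(-163, 41))*(32404 - 6915) = (14897 - 4)*(32404 - 6915) = 14893*25489 = 379607677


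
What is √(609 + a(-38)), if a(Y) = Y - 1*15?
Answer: 2*√139 ≈ 23.580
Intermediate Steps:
a(Y) = -15 + Y (a(Y) = Y - 15 = -15 + Y)
√(609 + a(-38)) = √(609 + (-15 - 38)) = √(609 - 53) = √556 = 2*√139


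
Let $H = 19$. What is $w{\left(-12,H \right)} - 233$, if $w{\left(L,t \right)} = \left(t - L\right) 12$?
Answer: $139$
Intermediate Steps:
$w{\left(L,t \right)} = - 12 L + 12 t$
$w{\left(-12,H \right)} - 233 = \left(\left(-12\right) \left(-12\right) + 12 \cdot 19\right) - 233 = \left(144 + 228\right) - 233 = 372 - 233 = 139$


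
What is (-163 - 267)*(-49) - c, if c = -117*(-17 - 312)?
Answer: -17423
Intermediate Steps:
c = 38493 (c = -117*(-329) = 38493)
(-163 - 267)*(-49) - c = (-163 - 267)*(-49) - 1*38493 = -430*(-49) - 38493 = 21070 - 38493 = -17423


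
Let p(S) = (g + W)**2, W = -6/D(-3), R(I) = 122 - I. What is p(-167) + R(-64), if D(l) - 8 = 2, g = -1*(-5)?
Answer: 5134/25 ≈ 205.36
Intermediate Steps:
g = 5
D(l) = 10 (D(l) = 8 + 2 = 10)
W = -3/5 (W = -6/10 = -6*1/10 = -3/5 ≈ -0.60000)
p(S) = 484/25 (p(S) = (5 - 3/5)**2 = (22/5)**2 = 484/25)
p(-167) + R(-64) = 484/25 + (122 - 1*(-64)) = 484/25 + (122 + 64) = 484/25 + 186 = 5134/25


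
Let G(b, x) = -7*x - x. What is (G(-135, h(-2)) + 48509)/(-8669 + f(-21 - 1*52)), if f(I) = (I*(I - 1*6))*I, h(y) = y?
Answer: -3235/28644 ≈ -0.11294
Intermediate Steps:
G(b, x) = -8*x
f(I) = I²*(-6 + I) (f(I) = (I*(I - 6))*I = (I*(-6 + I))*I = I²*(-6 + I))
(G(-135, h(-2)) + 48509)/(-8669 + f(-21 - 1*52)) = (-8*(-2) + 48509)/(-8669 + (-21 - 1*52)²*(-6 + (-21 - 1*52))) = (16 + 48509)/(-8669 + (-21 - 52)²*(-6 + (-21 - 52))) = 48525/(-8669 + (-73)²*(-6 - 73)) = 48525/(-8669 + 5329*(-79)) = 48525/(-8669 - 420991) = 48525/(-429660) = 48525*(-1/429660) = -3235/28644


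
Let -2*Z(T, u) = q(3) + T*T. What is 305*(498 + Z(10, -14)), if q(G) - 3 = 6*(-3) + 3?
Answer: 138470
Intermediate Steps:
q(G) = -12 (q(G) = 3 + (6*(-3) + 3) = 3 + (-18 + 3) = 3 - 15 = -12)
Z(T, u) = 6 - T²/2 (Z(T, u) = -(-12 + T*T)/2 = -(-12 + T²)/2 = 6 - T²/2)
305*(498 + Z(10, -14)) = 305*(498 + (6 - ½*10²)) = 305*(498 + (6 - ½*100)) = 305*(498 + (6 - 50)) = 305*(498 - 44) = 305*454 = 138470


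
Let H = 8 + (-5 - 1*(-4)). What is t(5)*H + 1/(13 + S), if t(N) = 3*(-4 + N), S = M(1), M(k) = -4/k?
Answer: 190/9 ≈ 21.111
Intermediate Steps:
S = -4 (S = -4/1 = -4*1 = -4)
t(N) = -12 + 3*N
H = 7 (H = 8 + (-5 + 4) = 8 - 1 = 7)
t(5)*H + 1/(13 + S) = (-12 + 3*5)*7 + 1/(13 - 4) = (-12 + 15)*7 + 1/9 = 3*7 + 1/9 = 21 + 1/9 = 190/9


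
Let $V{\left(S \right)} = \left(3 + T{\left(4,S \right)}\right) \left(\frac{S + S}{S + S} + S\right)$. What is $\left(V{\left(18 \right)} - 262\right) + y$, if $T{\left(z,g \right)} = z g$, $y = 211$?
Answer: $1374$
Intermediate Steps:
$T{\left(z,g \right)} = g z$
$V{\left(S \right)} = \left(1 + S\right) \left(3 + 4 S\right)$ ($V{\left(S \right)} = \left(3 + S 4\right) \left(\frac{S + S}{S + S} + S\right) = \left(3 + 4 S\right) \left(\frac{2 S}{2 S} + S\right) = \left(3 + 4 S\right) \left(2 S \frac{1}{2 S} + S\right) = \left(3 + 4 S\right) \left(1 + S\right) = \left(1 + S\right) \left(3 + 4 S\right)$)
$\left(V{\left(18 \right)} - 262\right) + y = \left(\left(3 + 4 \cdot 18^{2} + 7 \cdot 18\right) - 262\right) + 211 = \left(\left(3 + 4 \cdot 324 + 126\right) - 262\right) + 211 = \left(\left(3 + 1296 + 126\right) - 262\right) + 211 = \left(1425 - 262\right) + 211 = 1163 + 211 = 1374$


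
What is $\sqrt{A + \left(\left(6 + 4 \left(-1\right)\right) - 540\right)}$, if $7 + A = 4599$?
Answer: $\sqrt{4054} \approx 63.671$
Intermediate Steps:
$A = 4592$ ($A = -7 + 4599 = 4592$)
$\sqrt{A + \left(\left(6 + 4 \left(-1\right)\right) - 540\right)} = \sqrt{4592 + \left(\left(6 + 4 \left(-1\right)\right) - 540\right)} = \sqrt{4592 + \left(\left(6 - 4\right) - 540\right)} = \sqrt{4592 + \left(2 - 540\right)} = \sqrt{4592 - 538} = \sqrt{4054}$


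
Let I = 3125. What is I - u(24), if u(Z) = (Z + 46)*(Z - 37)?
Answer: 4035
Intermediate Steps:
u(Z) = (-37 + Z)*(46 + Z) (u(Z) = (46 + Z)*(-37 + Z) = (-37 + Z)*(46 + Z))
I - u(24) = 3125 - (-1702 + 24² + 9*24) = 3125 - (-1702 + 576 + 216) = 3125 - 1*(-910) = 3125 + 910 = 4035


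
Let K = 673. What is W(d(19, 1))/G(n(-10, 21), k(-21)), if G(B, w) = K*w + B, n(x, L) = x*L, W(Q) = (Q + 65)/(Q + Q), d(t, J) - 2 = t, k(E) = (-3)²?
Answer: 43/122787 ≈ 0.00035020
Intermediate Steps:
k(E) = 9
d(t, J) = 2 + t
W(Q) = (65 + Q)/(2*Q) (W(Q) = (65 + Q)/((2*Q)) = (65 + Q)*(1/(2*Q)) = (65 + Q)/(2*Q))
n(x, L) = L*x
G(B, w) = B + 673*w (G(B, w) = 673*w + B = B + 673*w)
W(d(19, 1))/G(n(-10, 21), k(-21)) = ((65 + (2 + 19))/(2*(2 + 19)))/(21*(-10) + 673*9) = ((½)*(65 + 21)/21)/(-210 + 6057) = ((½)*(1/21)*86)/5847 = (43/21)*(1/5847) = 43/122787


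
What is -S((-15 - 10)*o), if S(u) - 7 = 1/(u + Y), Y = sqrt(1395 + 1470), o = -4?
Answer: -10009/1427 + sqrt(2865)/7135 ≈ -7.0065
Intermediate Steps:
Y = sqrt(2865) ≈ 53.526
S(u) = 7 + 1/(u + sqrt(2865))
-S((-15 - 10)*o) = -(1 + 7*((-15 - 10)*(-4)) + 7*sqrt(2865))/((-15 - 10)*(-4) + sqrt(2865)) = -(1 + 7*(-25*(-4)) + 7*sqrt(2865))/(-25*(-4) + sqrt(2865)) = -(1 + 7*100 + 7*sqrt(2865))/(100 + sqrt(2865)) = -(1 + 700 + 7*sqrt(2865))/(100 + sqrt(2865)) = -(701 + 7*sqrt(2865))/(100 + sqrt(2865))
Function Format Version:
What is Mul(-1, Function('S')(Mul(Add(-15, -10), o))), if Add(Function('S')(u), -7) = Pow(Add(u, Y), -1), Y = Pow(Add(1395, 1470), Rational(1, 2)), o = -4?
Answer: Add(Rational(-10009, 1427), Mul(Rational(1, 7135), Pow(2865, Rational(1, 2)))) ≈ -7.0065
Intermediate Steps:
Y = Pow(2865, Rational(1, 2)) ≈ 53.526
Function('S')(u) = Add(7, Pow(Add(u, Pow(2865, Rational(1, 2))), -1))
Mul(-1, Function('S')(Mul(Add(-15, -10), o))) = Mul(-1, Mul(Pow(Add(Mul(Add(-15, -10), -4), Pow(2865, Rational(1, 2))), -1), Add(1, Mul(7, Mul(Add(-15, -10), -4)), Mul(7, Pow(2865, Rational(1, 2)))))) = Mul(-1, Mul(Pow(Add(Mul(-25, -4), Pow(2865, Rational(1, 2))), -1), Add(1, Mul(7, Mul(-25, -4)), Mul(7, Pow(2865, Rational(1, 2)))))) = Mul(-1, Mul(Pow(Add(100, Pow(2865, Rational(1, 2))), -1), Add(1, Mul(7, 100), Mul(7, Pow(2865, Rational(1, 2)))))) = Mul(-1, Mul(Pow(Add(100, Pow(2865, Rational(1, 2))), -1), Add(1, 700, Mul(7, Pow(2865, Rational(1, 2)))))) = Mul(-1, Mul(Pow(Add(100, Pow(2865, Rational(1, 2))), -1), Add(701, Mul(7, Pow(2865, Rational(1, 2)))))) = Mul(-1, Pow(Add(100, Pow(2865, Rational(1, 2))), -1), Add(701, Mul(7, Pow(2865, Rational(1, 2)))))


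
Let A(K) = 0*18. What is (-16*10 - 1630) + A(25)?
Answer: -1790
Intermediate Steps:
A(K) = 0
(-16*10 - 1630) + A(25) = (-16*10 - 1630) + 0 = (-160 - 1630) + 0 = -1790 + 0 = -1790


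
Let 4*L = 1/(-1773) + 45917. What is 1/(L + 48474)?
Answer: 1773/106297112 ≈ 1.6680e-5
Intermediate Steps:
L = 20352710/1773 (L = (1/(-1773) + 45917)/4 = (-1/1773 + 45917)/4 = (1/4)*(81410840/1773) = 20352710/1773 ≈ 11479.)
1/(L + 48474) = 1/(20352710/1773 + 48474) = 1/(106297112/1773) = 1773/106297112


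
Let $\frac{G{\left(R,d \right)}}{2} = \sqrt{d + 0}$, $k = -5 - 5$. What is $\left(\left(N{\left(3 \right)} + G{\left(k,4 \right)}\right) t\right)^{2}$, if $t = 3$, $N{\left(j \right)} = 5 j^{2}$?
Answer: $21609$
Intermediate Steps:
$k = -10$ ($k = -5 - 5 = -10$)
$G{\left(R,d \right)} = 2 \sqrt{d}$ ($G{\left(R,d \right)} = 2 \sqrt{d + 0} = 2 \sqrt{d}$)
$\left(\left(N{\left(3 \right)} + G{\left(k,4 \right)}\right) t\right)^{2} = \left(\left(5 \cdot 3^{2} + 2 \sqrt{4}\right) 3\right)^{2} = \left(\left(5 \cdot 9 + 2 \cdot 2\right) 3\right)^{2} = \left(\left(45 + 4\right) 3\right)^{2} = \left(49 \cdot 3\right)^{2} = 147^{2} = 21609$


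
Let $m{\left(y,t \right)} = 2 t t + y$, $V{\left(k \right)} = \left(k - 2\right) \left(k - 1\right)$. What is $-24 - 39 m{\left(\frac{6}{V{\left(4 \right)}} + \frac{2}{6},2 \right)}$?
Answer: $-388$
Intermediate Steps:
$V{\left(k \right)} = \left(-1 + k\right) \left(-2 + k\right)$ ($V{\left(k \right)} = \left(-2 + k\right) \left(-1 + k\right) = \left(-1 + k\right) \left(-2 + k\right)$)
$m{\left(y,t \right)} = y + 2 t^{2}$ ($m{\left(y,t \right)} = 2 t^{2} + y = y + 2 t^{2}$)
$-24 - 39 m{\left(\frac{6}{V{\left(4 \right)}} + \frac{2}{6},2 \right)} = -24 - 39 \left(\left(\frac{6}{2 + 4^{2} - 12} + \frac{2}{6}\right) + 2 \cdot 2^{2}\right) = -24 - 39 \left(\left(\frac{6}{2 + 16 - 12} + 2 \cdot \frac{1}{6}\right) + 2 \cdot 4\right) = -24 - 39 \left(\left(\frac{6}{6} + \frac{1}{3}\right) + 8\right) = -24 - 39 \left(\left(6 \cdot \frac{1}{6} + \frac{1}{3}\right) + 8\right) = -24 - 39 \left(\left(1 + \frac{1}{3}\right) + 8\right) = -24 - 39 \left(\frac{4}{3} + 8\right) = -24 - 364 = -388$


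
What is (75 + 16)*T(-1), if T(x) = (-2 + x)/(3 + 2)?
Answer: -273/5 ≈ -54.600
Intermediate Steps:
T(x) = -2/5 + x/5 (T(x) = (-2 + x)/5 = (-2 + x)*(1/5) = -2/5 + x/5)
(75 + 16)*T(-1) = (75 + 16)*(-2/5 + (1/5)*(-1)) = 91*(-2/5 - 1/5) = 91*(-3/5) = -273/5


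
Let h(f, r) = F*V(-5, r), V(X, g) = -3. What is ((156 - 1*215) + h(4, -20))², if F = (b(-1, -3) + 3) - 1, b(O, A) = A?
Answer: 3136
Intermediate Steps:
F = -1 (F = (-3 + 3) - 1 = 0 - 1 = -1)
h(f, r) = 3 (h(f, r) = -1*(-3) = 3)
((156 - 1*215) + h(4, -20))² = ((156 - 1*215) + 3)² = ((156 - 215) + 3)² = (-59 + 3)² = (-56)² = 3136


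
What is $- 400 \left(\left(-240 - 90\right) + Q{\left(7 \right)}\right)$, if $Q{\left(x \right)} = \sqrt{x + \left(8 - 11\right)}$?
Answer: $131200$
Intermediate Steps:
$Q{\left(x \right)} = \sqrt{-3 + x}$ ($Q{\left(x \right)} = \sqrt{x - 3} = \sqrt{-3 + x}$)
$- 400 \left(\left(-240 - 90\right) + Q{\left(7 \right)}\right) = - 400 \left(\left(-240 - 90\right) + \sqrt{-3 + 7}\right) = - 400 \left(-330 + \sqrt{4}\right) = - 400 \left(-330 + 2\right) = \left(-400\right) \left(-328\right) = 131200$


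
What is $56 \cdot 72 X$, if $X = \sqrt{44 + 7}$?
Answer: $4032 \sqrt{51} \approx 28794.0$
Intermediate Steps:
$X = \sqrt{51} \approx 7.1414$
$56 \cdot 72 X = 56 \cdot 72 \sqrt{51} = 4032 \sqrt{51}$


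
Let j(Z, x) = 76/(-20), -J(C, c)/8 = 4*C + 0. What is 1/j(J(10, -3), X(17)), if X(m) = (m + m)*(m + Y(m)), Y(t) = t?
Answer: -5/19 ≈ -0.26316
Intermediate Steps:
J(C, c) = -32*C (J(C, c) = -8*(4*C + 0) = -32*C)
X(m) = 4*m**2 (X(m) = (m + m)*(m + m) = (2*m)*(2*m) = 4*m**2)
j(Z, x) = -19/5 (j(Z, x) = 76*(-1/20) = -19/5)
1/j(J(10, -3), X(17)) = 1/(-19/5) = -5/19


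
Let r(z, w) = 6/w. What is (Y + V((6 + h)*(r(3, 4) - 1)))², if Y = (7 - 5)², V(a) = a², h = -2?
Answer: 64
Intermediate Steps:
Y = 4 (Y = 2² = 4)
(Y + V((6 + h)*(r(3, 4) - 1)))² = (4 + ((6 - 2)*(6/4 - 1))²)² = (4 + (4*(6*(¼) - 1))²)² = (4 + (4*(3/2 - 1))²)² = (4 + (4*(½))²)² = (4 + 2²)² = (4 + 4)² = 8² = 64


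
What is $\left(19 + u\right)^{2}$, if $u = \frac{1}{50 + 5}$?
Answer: $\frac{1094116}{3025} \approx 361.69$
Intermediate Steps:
$u = \frac{1}{55} \approx 0.018182$
$\left(19 + u\right)^{2} = \left(19 + \frac{1}{55}\right)^{2} = \left(\frac{1046}{55}\right)^{2} = \frac{1094116}{3025}$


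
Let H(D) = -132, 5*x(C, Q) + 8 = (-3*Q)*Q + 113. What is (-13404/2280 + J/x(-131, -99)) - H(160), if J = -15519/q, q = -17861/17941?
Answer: 53838293963/436076315 ≈ 123.46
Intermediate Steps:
x(C, Q) = 21 - 3*Q²/5 (x(C, Q) = -8/5 + ((-3*Q)*Q + 113)/5 = -8/5 + (-3*Q² + 113)/5 = -8/5 + (113 - 3*Q²)/5 = -8/5 + (113/5 - 3*Q²/5) = 21 - 3*Q²/5)
q = -17861/17941 (q = -17861*1/17941 = -17861/17941 ≈ -0.99554)
J = 278426379/17861 (J = -15519/(-17861/17941) = -15519*(-17941/17861) = 278426379/17861 ≈ 15589.)
(-13404/2280 + J/x(-131, -99)) - H(160) = (-13404/2280 + 278426379/(17861*(21 - ⅗*(-99)²))) - 1*(-132) = (-13404*1/2280 + 278426379/(17861*(21 - ⅗*9801))) + 132 = (-1117/190 + 278426379/(17861*(21 - 29403/5))) + 132 = (-1117/190 + 278426379/(17861*(-29298/5))) + 132 = (-1117/190 + (278426379/17861)*(-5/29298)) + 132 = (-1117/190 - 464043965/174430526) + 132 = -3723779617/436076315 + 132 = 53838293963/436076315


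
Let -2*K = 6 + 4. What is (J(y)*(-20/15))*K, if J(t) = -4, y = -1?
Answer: -80/3 ≈ -26.667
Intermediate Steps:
K = -5 (K = -(6 + 4)/2 = -1/2*10 = -5)
(J(y)*(-20/15))*K = -(-80)/15*(-5) = -4*(-4/3)*(-5) = (16/3)*(-5) = -80/3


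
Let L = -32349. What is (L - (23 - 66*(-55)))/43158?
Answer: -18001/21579 ≈ -0.83419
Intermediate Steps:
(L - (23 - 66*(-55)))/43158 = (-32349 - (23 - 66*(-55)))/43158 = (-32349 - (23 + 3630))*(1/43158) = (-32349 - 1*3653)*(1/43158) = (-32349 - 3653)*(1/43158) = -36002*1/43158 = -18001/21579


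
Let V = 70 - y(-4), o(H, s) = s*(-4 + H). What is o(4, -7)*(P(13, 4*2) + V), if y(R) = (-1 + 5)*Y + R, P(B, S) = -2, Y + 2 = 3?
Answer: 0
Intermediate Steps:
Y = 1 (Y = -2 + 3 = 1)
y(R) = 4 + R (y(R) = (-1 + 5)*1 + R = 4*1 + R = 4 + R)
V = 70 (V = 70 - (4 - 4) = 70 - 1*0 = 70 + 0 = 70)
o(4, -7)*(P(13, 4*2) + V) = (-7*(-4 + 4))*(-2 + 70) = -7*0*68 = 0*68 = 0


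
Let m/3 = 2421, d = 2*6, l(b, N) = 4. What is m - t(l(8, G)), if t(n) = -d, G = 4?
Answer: 7275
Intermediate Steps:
d = 12
t(n) = -12 (t(n) = -1*12 = -12)
m = 7263 (m = 3*2421 = 7263)
m - t(l(8, G)) = 7263 - 1*(-12) = 7263 + 12 = 7275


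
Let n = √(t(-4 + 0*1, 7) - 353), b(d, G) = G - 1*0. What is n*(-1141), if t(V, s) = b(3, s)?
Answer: -1141*I*√346 ≈ -21224.0*I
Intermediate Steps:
b(d, G) = G (b(d, G) = G + 0 = G)
t(V, s) = s
n = I*√346 (n = √(7 - 353) = √(-346) = I*√346 ≈ 18.601*I)
n*(-1141) = (I*√346)*(-1141) = -1141*I*√346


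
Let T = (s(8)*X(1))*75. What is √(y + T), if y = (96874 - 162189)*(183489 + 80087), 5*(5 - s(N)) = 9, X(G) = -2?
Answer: 2*I*√4303866730 ≈ 1.3121e+5*I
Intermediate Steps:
s(N) = 16/5 (s(N) = 5 - ⅕*9 = 5 - 9/5 = 16/5)
y = -17215466440 (y = -65315*263576 = -17215466440)
T = -480 (T = ((16/5)*(-2))*75 = -32/5*75 = -480)
√(y + T) = √(-17215466440 - 480) = √(-17215466920) = 2*I*√4303866730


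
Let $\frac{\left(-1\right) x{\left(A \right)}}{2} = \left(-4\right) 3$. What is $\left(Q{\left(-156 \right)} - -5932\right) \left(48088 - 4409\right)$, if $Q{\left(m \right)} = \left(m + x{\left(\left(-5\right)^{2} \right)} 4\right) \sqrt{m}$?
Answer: $259103828 - 5241480 i \sqrt{39} \approx 2.591 \cdot 10^{8} - 3.2733 \cdot 10^{7} i$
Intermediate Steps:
$x{\left(A \right)} = 24$ ($x{\left(A \right)} = - 2 \left(\left(-4\right) 3\right) = \left(-2\right) \left(-12\right) = 24$)
$Q{\left(m \right)} = \sqrt{m} \left(96 + m\right)$ ($Q{\left(m \right)} = \left(m + 24 \cdot 4\right) \sqrt{m} = \left(m + 96\right) \sqrt{m} = \left(96 + m\right) \sqrt{m} = \sqrt{m} \left(96 + m\right)$)
$\left(Q{\left(-156 \right)} - -5932\right) \left(48088 - 4409\right) = \left(\sqrt{-156} \left(96 - 156\right) - -5932\right) \left(48088 - 4409\right) = \left(2 i \sqrt{39} \left(-60\right) + \left(-12096 + 18028\right)\right) 43679 = \left(- 120 i \sqrt{39} + 5932\right) 43679 = \left(5932 - 120 i \sqrt{39}\right) 43679 = 259103828 - 5241480 i \sqrt{39}$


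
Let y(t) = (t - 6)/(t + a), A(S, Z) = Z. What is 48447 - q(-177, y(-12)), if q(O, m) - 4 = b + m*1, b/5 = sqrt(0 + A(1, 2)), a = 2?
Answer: 242206/5 - 5*sqrt(2) ≈ 48434.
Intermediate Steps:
b = 5*sqrt(2) (b = 5*sqrt(0 + 2) = 5*sqrt(2) ≈ 7.0711)
y(t) = (-6 + t)/(2 + t) (y(t) = (t - 6)/(t + 2) = (-6 + t)/(2 + t))
q(O, m) = 4 + m + 5*sqrt(2) (q(O, m) = 4 + (5*sqrt(2) + m*1) = 4 + (5*sqrt(2) + m) = 4 + (m + 5*sqrt(2)) = 4 + m + 5*sqrt(2))
48447 - q(-177, y(-12)) = 48447 - (4 + (-6 - 12)/(2 - 12) + 5*sqrt(2)) = 48447 - (4 - 18/(-10) + 5*sqrt(2)) = 48447 - (4 - 1/10*(-18) + 5*sqrt(2)) = 48447 - (4 + 9/5 + 5*sqrt(2)) = 48447 - (29/5 + 5*sqrt(2)) = 48447 + (-29/5 - 5*sqrt(2)) = 242206/5 - 5*sqrt(2)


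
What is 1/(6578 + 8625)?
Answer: 1/15203 ≈ 6.5777e-5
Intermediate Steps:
1/(6578 + 8625) = 1/15203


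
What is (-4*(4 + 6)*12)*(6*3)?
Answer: -8640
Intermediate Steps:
(-4*(4 + 6)*12)*(6*3) = (-4*10*12)*18 = -40*12*18 = -480*18 = -8640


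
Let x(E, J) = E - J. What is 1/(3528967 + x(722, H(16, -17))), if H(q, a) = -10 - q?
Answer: 1/3529715 ≈ 2.8331e-7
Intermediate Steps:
1/(3528967 + x(722, H(16, -17))) = 1/(3528967 + (722 - (-10 - 1*16))) = 1/(3528967 + (722 - (-10 - 16))) = 1/(3528967 + (722 - 1*(-26))) = 1/(3528967 + (722 + 26)) = 1/(3528967 + 748) = 1/3529715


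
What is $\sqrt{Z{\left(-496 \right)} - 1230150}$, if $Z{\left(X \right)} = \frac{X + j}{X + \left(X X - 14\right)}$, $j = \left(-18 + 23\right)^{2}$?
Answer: $\frac{83 i \sqrt{10762820760534}}{245506} \approx 1109.1 i$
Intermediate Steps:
$j = 25$ ($j = 5^{2} = 25$)
$Z{\left(X \right)} = \frac{25 + X}{-14 + X + X^{2}}$ ($Z{\left(X \right)} = \frac{X + 25}{X + \left(X X - 14\right)} = \frac{25 + X}{X + \left(X^{2} - 14\right)} = \frac{25 + X}{X + \left(-14 + X^{2}\right)} = \frac{25 + X}{-14 + X + X^{2}}$)
$\sqrt{Z{\left(-496 \right)} - 1230150} = \sqrt{\frac{25 - 496}{-14 - 496 + \left(-496\right)^{2}} - 1230150} = \sqrt{\frac{1}{-14 - 496 + 246016} \left(-471\right) - 1230150} = \sqrt{\frac{1}{245506} \left(-471\right) - 1230150} = \sqrt{- \frac{471}{245506} - 1230150} = \sqrt{- \frac{302009206371}{245506}} = \frac{83 i \sqrt{10762820760534}}{245506}$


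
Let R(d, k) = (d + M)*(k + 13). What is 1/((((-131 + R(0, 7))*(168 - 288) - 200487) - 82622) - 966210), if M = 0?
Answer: -1/1233599 ≈ -8.1064e-7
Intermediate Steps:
R(d, k) = d*(13 + k) (R(d, k) = (d + 0)*(k + 13) = d*(13 + k))
1/((((-131 + R(0, 7))*(168 - 288) - 200487) - 82622) - 966210) = 1/((((-131 + 0*(13 + 7))*(168 - 288) - 200487) - 82622) - 966210) = 1/((((-131 + 0*20)*(-120) - 200487) - 82622) - 966210) = 1/((((-131 + 0)*(-120) - 200487) - 82622) - 966210) = 1/(((-131*(-120) - 200487) - 82622) - 966210) = 1/(((15720 - 200487) - 82622) - 966210) = 1/((-184767 - 82622) - 966210) = 1/(-267389 - 966210) = 1/(-1233599) = -1/1233599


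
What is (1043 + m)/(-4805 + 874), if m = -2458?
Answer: 1415/3931 ≈ 0.35996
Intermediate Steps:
(1043 + m)/(-4805 + 874) = (1043 - 2458)/(-4805 + 874) = -1415/(-3931) = -1415*(-1/3931) = 1415/3931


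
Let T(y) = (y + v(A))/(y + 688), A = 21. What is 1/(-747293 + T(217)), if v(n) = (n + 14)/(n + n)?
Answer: -5430/4057799683 ≈ -1.3382e-6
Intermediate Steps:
v(n) = (14 + n)/(2*n) (v(n) = (14 + n)/((2*n)) = (14 + n)*(1/(2*n)) = (14 + n)/(2*n))
T(y) = (⅚ + y)/(688 + y) (T(y) = (y + (½)*(14 + 21)/21)/(y + 688) = (y + (½)*(1/21)*35)/(688 + y) = (y + ⅚)/(688 + y) = (⅚ + y)/(688 + y))
1/(-747293 + T(217)) = 1/(-747293 + (⅚ + 217)/(688 + 217)) = 1/(-747293 + (1307/6)/905) = 1/(-747293 + (1/905)*(1307/6)) = 1/(-747293 + 1307/5430) = 1/(-4057799683/5430) = -5430/4057799683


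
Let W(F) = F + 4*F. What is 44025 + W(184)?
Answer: 44945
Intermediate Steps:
W(F) = 5*F
44025 + W(184) = 44025 + 5*184 = 44025 + 920 = 44945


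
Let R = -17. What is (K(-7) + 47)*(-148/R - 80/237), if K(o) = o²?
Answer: 1078912/1343 ≈ 803.36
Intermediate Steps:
(K(-7) + 47)*(-148/R - 80/237) = ((-7)² + 47)*(-148/(-17) - 80/237) = (49 + 47)*(-148*(-1/17) - 80*1/237) = 96*(148/17 - 80/237) = 96*(33716/4029) = 1078912/1343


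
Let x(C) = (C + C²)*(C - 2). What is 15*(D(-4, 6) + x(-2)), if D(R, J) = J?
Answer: -30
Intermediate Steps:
x(C) = (-2 + C)*(C + C²) (x(C) = (C + C²)*(-2 + C) = (-2 + C)*(C + C²))
15*(D(-4, 6) + x(-2)) = 15*(6 - 2*(-2 + (-2)² - 1*(-2))) = 15*(6 - 2*(-2 + 4 + 2)) = 15*(6 - 2*4) = 15*(6 - 8) = 15*(-2) = -30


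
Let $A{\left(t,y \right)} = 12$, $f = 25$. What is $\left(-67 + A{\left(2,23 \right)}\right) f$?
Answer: $-1375$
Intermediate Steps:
$\left(-67 + A{\left(2,23 \right)}\right) f = \left(-67 + 12\right) 25 = \left(-55\right) 25 = -1375$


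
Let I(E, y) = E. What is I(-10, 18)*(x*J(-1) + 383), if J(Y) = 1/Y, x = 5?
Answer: -3780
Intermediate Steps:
I(-10, 18)*(x*J(-1) + 383) = -10*(5/(-1) + 383) = -10*(5*(-1) + 383) = -10*(-5 + 383) = -10*378 = -3780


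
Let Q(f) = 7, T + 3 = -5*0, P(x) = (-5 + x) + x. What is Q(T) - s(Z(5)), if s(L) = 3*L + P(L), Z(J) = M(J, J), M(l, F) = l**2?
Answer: -113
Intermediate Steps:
P(x) = -5 + 2*x
T = -3 (T = -3 - 5*0 = -3 + 0 = -3)
Z(J) = J**2
s(L) = -5 + 5*L (s(L) = 3*L + (-5 + 2*L) = -5 + 5*L)
Q(T) - s(Z(5)) = 7 - (-5 + 5*5**2) = 7 - (-5 + 5*25) = 7 - (-5 + 125) = 7 - 1*120 = 7 - 120 = -113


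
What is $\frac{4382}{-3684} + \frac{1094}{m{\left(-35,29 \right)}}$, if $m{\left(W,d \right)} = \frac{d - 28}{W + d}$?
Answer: $- \frac{12093079}{1842} \approx -6565.2$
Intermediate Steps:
$m{\left(W,d \right)} = \frac{-28 + d}{W + d}$
$\frac{4382}{-3684} + \frac{1094}{m{\left(-35,29 \right)}} = \frac{4382}{-3684} + \frac{1094}{\frac{1}{-35 + 29} \left(-28 + 29\right)} = 4382 \left(- \frac{1}{3684}\right) + \frac{1094}{\frac{1}{-6} \cdot 1} = - \frac{2191}{1842} + \frac{1094}{\left(- \frac{1}{6}\right) 1} = - \frac{2191}{1842} + \frac{1094}{- \frac{1}{6}} = - \frac{2191}{1842} + 1094 \left(-6\right) = - \frac{2191}{1842} - 6564 = - \frac{12093079}{1842}$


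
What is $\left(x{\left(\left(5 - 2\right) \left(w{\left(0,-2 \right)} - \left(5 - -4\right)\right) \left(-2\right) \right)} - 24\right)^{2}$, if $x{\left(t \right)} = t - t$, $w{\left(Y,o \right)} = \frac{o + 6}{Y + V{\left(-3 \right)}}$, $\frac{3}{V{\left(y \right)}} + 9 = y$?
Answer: $576$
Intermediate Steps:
$V{\left(y \right)} = \frac{3}{-9 + y}$
$w{\left(Y,o \right)} = \frac{6 + o}{- \frac{1}{4} + Y}$ ($w{\left(Y,o \right)} = \frac{o + 6}{Y + \frac{3}{-9 - 3}} = \frac{6 + o}{Y + \frac{3}{-12}} = \frac{6 + o}{Y + 3 \left(- \frac{1}{12}\right)} = \frac{6 + o}{Y - \frac{1}{4}} = \frac{6 + o}{- \frac{1}{4} + Y}$)
$x{\left(t \right)} = 0$
$\left(x{\left(\left(5 - 2\right) \left(w{\left(0,-2 \right)} - \left(5 - -4\right)\right) \left(-2\right) \right)} - 24\right)^{2} = \left(0 - 24\right)^{2} = \left(-24\right)^{2} = 576$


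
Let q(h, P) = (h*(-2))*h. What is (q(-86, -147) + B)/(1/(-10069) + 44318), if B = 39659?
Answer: 250385823/446237941 ≈ 0.56110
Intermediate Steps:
q(h, P) = -2*h**2 (q(h, P) = (-2*h)*h = -2*h**2)
(q(-86, -147) + B)/(1/(-10069) + 44318) = (-2*(-86)**2 + 39659)/(1/(-10069) + 44318) = (-2*7396 + 39659)/(-1/10069 + 44318) = (-14792 + 39659)/(446237941/10069) = 24867*(10069/446237941) = 250385823/446237941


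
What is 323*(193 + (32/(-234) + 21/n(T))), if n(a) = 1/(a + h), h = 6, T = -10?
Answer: 4114051/117 ≈ 35163.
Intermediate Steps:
n(a) = 1/(6 + a) (n(a) = 1/(a + 6) = 1/(6 + a))
323*(193 + (32/(-234) + 21/n(T))) = 323*(193 + (32/(-234) + 21/(1/(6 - 10)))) = 323*(193 + (32*(-1/234) + 21/(1/(-4)))) = 323*(193 + (-16/117 + 21/(-¼))) = 323*(193 + (-16/117 + 21*(-4))) = 323*(193 + (-16/117 - 84)) = 323*(193 - 9844/117) = 323*(12737/117) = 4114051/117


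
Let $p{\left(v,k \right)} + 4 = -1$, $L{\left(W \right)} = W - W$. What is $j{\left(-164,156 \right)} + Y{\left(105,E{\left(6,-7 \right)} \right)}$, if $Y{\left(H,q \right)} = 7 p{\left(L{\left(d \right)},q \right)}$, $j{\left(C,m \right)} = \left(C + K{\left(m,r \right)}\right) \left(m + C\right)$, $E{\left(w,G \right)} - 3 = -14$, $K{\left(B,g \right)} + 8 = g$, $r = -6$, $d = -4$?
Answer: $1389$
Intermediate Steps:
$K{\left(B,g \right)} = -8 + g$
$E{\left(w,G \right)} = -11$ ($E{\left(w,G \right)} = 3 - 14 = -11$)
$L{\left(W \right)} = 0$
$p{\left(v,k \right)} = -5$ ($p{\left(v,k \right)} = -4 - 1 = -5$)
$j{\left(C,m \right)} = \left(-14 + C\right) \left(C + m\right)$ ($j{\left(C,m \right)} = \left(C - 14\right) \left(m + C\right) = \left(C - 14\right) \left(C + m\right) = \left(-14 + C\right) \left(C + m\right)$)
$Y{\left(H,q \right)} = -35$ ($Y{\left(H,q \right)} = 7 \left(-5\right) = -35$)
$j{\left(-164,156 \right)} + Y{\left(105,E{\left(6,-7 \right)} \right)} = \left(\left(-164\right)^{2} - -2296 - 2184 - 25584\right) - 35 = \left(26896 + 2296 - 2184 - 25584\right) - 35 = 1424 - 35 = 1389$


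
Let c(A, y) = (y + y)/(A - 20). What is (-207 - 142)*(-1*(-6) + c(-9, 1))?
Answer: -60028/29 ≈ -2069.9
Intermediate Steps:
c(A, y) = 2*y/(-20 + A) (c(A, y) = (2*y)/(-20 + A) = 2*y/(-20 + A))
(-207 - 142)*(-1*(-6) + c(-9, 1)) = (-207 - 142)*(-1*(-6) + 2*1/(-20 - 9)) = -349*(6 + 2*1/(-29)) = -349*(6 + 2*1*(-1/29)) = -349*(6 - 2/29) = -349*172/29 = -60028/29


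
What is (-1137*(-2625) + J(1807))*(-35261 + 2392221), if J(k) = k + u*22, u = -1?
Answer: 7038848913600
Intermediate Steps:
J(k) = -22 + k (J(k) = k - 1*22 = k - 22 = -22 + k)
(-1137*(-2625) + J(1807))*(-35261 + 2392221) = (-1137*(-2625) + (-22 + 1807))*(-35261 + 2392221) = (2984625 + 1785)*2356960 = 2986410*2356960 = 7038848913600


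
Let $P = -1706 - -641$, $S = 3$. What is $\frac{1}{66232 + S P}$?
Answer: $\frac{1}{63037} \approx 1.5864 \cdot 10^{-5}$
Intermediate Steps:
$P = -1065$ ($P = -1706 + 641 = -1065$)
$\frac{1}{66232 + S P} = \frac{1}{66232 + 3 \left(-1065\right)} = \frac{1}{66232 - 3195} = \frac{1}{63037}$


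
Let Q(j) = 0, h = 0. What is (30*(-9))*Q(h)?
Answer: 0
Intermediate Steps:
(30*(-9))*Q(h) = (30*(-9))*0 = -270*0 = 0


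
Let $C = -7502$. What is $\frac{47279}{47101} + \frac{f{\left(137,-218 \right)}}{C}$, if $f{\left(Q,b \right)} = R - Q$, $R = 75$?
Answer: $\frac{5767860}{5699221} \approx 1.012$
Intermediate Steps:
$f{\left(Q,b \right)} = 75 - Q$
$\frac{47279}{47101} + \frac{f{\left(137,-218 \right)}}{C} = \frac{47279}{47101} + \frac{75 - 137}{-7502} = 47279 \cdot \frac{1}{47101} + \left(75 - 137\right) \left(- \frac{1}{7502}\right) = \frac{47279}{47101} - - \frac{1}{121} = \frac{47279}{47101} + \frac{1}{121} = \frac{5767860}{5699221}$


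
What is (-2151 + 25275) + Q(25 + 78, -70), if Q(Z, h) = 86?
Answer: 23210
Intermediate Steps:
(-2151 + 25275) + Q(25 + 78, -70) = (-2151 + 25275) + 86 = 23124 + 86 = 23210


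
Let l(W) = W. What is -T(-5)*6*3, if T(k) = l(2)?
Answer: -36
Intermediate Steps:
T(k) = 2
-T(-5)*6*3 = -2*6*3 = -12*3 = -1*36 = -36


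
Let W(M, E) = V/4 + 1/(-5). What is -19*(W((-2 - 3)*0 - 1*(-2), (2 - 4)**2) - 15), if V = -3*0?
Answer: 1444/5 ≈ 288.80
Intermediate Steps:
V = 0
W(M, E) = -1/5 (W(M, E) = 0/4 + 1/(-5) = 0*(1/4) + 1*(-1/5) = 0 - 1/5 = -1/5)
-19*(W((-2 - 3)*0 - 1*(-2), (2 - 4)**2) - 15) = -19*(-1/5 - 15) = -19*(-76/5) = 1444/5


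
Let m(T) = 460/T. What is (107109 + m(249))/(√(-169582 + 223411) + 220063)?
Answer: 5869212467863/12058489864860 - 26670601*√5981/4019496621620 ≈ 0.48622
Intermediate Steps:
(107109 + m(249))/(√(-169582 + 223411) + 220063) = (107109 + 460/249)/(√(-169582 + 223411) + 220063) = (107109 + 460*(1/249))/(√53829 + 220063) = (107109 + 460/249)/(3*√5981 + 220063) = 26670601/(249*(220063 + 3*√5981))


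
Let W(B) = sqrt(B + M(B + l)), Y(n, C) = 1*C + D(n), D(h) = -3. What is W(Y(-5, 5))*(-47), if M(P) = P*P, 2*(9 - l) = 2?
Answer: -47*sqrt(102) ≈ -474.68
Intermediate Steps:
l = 8 (l = 9 - 1/2*2 = 9 - 1 = 8)
M(P) = P**2
Y(n, C) = -3 + C (Y(n, C) = 1*C - 3 = C - 3 = -3 + C)
W(B) = sqrt(B + (8 + B)**2) (W(B) = sqrt(B + (B + 8)**2) = sqrt(B + (8 + B)**2))
W(Y(-5, 5))*(-47) = sqrt((-3 + 5) + (8 + (-3 + 5))**2)*(-47) = sqrt(2 + (8 + 2)**2)*(-47) = sqrt(2 + 10**2)*(-47) = sqrt(2 + 100)*(-47) = sqrt(102)*(-47) = -47*sqrt(102)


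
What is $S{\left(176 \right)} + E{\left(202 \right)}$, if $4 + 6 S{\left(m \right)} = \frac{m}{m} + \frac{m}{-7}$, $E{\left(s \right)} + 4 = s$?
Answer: $\frac{8119}{42} \approx 193.31$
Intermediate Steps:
$E{\left(s \right)} = -4 + s$
$S{\left(m \right)} = - \frac{1}{2} - \frac{m}{42}$ ($S{\left(m \right)} = - \frac{2}{3} + \frac{\frac{m}{m} + \frac{m}{-7}}{6} = - \frac{2}{3} + \frac{1 + m \left(- \frac{1}{7}\right)}{6} = - \frac{2}{3} + \frac{1 - \frac{m}{7}}{6} = - \frac{2}{3} - \left(- \frac{1}{6} + \frac{m}{42}\right) = - \frac{1}{2} - \frac{m}{42}$)
$S{\left(176 \right)} + E{\left(202 \right)} = \left(- \frac{1}{2} - \frac{88}{21}\right) + \left(-4 + 202\right) = \left(- \frac{1}{2} - \frac{88}{21}\right) + 198 = - \frac{197}{42} + 198 = \frac{8119}{42}$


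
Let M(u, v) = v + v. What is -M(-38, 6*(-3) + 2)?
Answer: 32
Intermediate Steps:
M(u, v) = 2*v
-M(-38, 6*(-3) + 2) = -2*(6*(-3) + 2) = -2*(-18 + 2) = -2*(-16) = -1*(-32) = 32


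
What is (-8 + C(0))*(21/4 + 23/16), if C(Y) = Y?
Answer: -107/2 ≈ -53.500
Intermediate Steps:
(-8 + C(0))*(21/4 + 23/16) = (-8 + 0)*(21/4 + 23/16) = -8*(21*(1/4) + 23*(1/16)) = -8*(21/4 + 23/16) = -8*107/16 = -107/2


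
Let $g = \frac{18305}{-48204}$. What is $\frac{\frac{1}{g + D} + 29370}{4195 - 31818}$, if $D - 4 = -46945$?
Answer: $- \frac{66457327792326}{62504282156587} \approx -1.0632$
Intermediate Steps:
$D = -46941$ ($D = 4 - 46945 = -46941$)
$g = - \frac{18305}{48204}$ ($g = 18305 \left(- \frac{1}{48204}\right) = - \frac{18305}{48204} \approx -0.37974$)
$\frac{\frac{1}{g + D} + 29370}{4195 - 31818} = \frac{\frac{1}{- \frac{18305}{48204} - 46941} + 29370}{4195 - 31818} = \frac{\frac{1}{- \frac{2262762269}{48204}} + 29370}{-27623} = \left(- \frac{48204}{2262762269} + 29370\right) \left(- \frac{1}{27623}\right) = \frac{66457327792326}{2262762269} \left(- \frac{1}{27623}\right) = - \frac{66457327792326}{62504282156587}$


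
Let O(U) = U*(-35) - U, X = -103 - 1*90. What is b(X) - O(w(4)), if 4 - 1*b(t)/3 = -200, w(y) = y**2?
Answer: 1188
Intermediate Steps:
X = -193 (X = -103 - 90 = -193)
b(t) = 612 (b(t) = 12 - 3*(-200) = 12 + 600 = 612)
O(U) = -36*U (O(U) = -35*U - U = -36*U)
b(X) - O(w(4)) = 612 - (-36)*4**2 = 612 - (-36)*16 = 612 - 1*(-576) = 612 + 576 = 1188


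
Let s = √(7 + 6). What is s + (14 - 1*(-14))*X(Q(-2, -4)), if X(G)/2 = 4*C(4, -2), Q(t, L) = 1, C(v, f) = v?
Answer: 896 + √13 ≈ 899.61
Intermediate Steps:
s = √13 ≈ 3.6056
X(G) = 32 (X(G) = 2*(4*4) = 2*16 = 32)
s + (14 - 1*(-14))*X(Q(-2, -4)) = √13 + (14 - 1*(-14))*32 = √13 + (14 + 14)*32 = √13 + 28*32 = √13 + 896 = 896 + √13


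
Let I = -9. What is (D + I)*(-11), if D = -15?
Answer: 264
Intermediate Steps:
(D + I)*(-11) = (-15 - 9)*(-11) = -24*(-11) = 264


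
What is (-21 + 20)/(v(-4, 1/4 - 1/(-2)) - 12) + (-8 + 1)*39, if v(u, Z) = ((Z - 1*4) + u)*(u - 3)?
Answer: -42319/155 ≈ -273.03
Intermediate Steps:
v(u, Z) = (-3 + u)*(-4 + Z + u) (v(u, Z) = ((Z - 4) + u)*(-3 + u) = ((-4 + Z) + u)*(-3 + u) = (-4 + Z + u)*(-3 + u) = (-3 + u)*(-4 + Z + u))
(-21 + 20)/(v(-4, 1/4 - 1/(-2)) - 12) + (-8 + 1)*39 = (-21 + 20)/((12 + (-4)² - 7*(-4) - 3*(1/4 - 1/(-2)) + (1/4 - 1/(-2))*(-4)) - 12) + (-8 + 1)*39 = -1/((12 + 16 + 28 - 3*(1*(¼) - 1*(-½)) + (1*(¼) - 1*(-½))*(-4)) - 12) - 7*39 = -1/((12 + 16 + 28 - 3*(¼ + ½) + (¼ + ½)*(-4)) - 12) - 273 = -1/((12 + 16 + 28 - 3*¾ + (¾)*(-4)) - 12) - 273 = -1/((12 + 16 + 28 - 9/4 - 3) - 12) - 273 = -1/(203/4 - 12) - 273 = -1/155/4 - 273 = -1*4/155 - 273 = -4/155 - 273 = -42319/155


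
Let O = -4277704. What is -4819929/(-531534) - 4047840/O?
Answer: 948741422899/94739379914 ≈ 10.014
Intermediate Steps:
-4819929/(-531534) - 4047840/O = -4819929/(-531534) - 4047840/(-4277704) = -4819929*(-1/531534) - 4047840*(-1/4277704) = 1606643/177178 + 505980/534713 = 948741422899/94739379914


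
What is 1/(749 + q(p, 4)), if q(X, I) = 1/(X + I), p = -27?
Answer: 23/17226 ≈ 0.0013352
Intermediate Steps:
q(X, I) = 1/(I + X)
1/(749 + q(p, 4)) = 1/(749 + 1/(4 - 27)) = 1/(749 + 1/(-23)) = 1/(749 - 1/23) = 1/(17226/23) = 23/17226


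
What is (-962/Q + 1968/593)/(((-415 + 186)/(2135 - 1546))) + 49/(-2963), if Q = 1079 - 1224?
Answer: -1494558363667/58343144095 ≈ -25.617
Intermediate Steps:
Q = -145
(-962/Q + 1968/593)/(((-415 + 186)/(2135 - 1546))) + 49/(-2963) = (-962/(-145) + 1968/593)/(((-415 + 186)/(2135 - 1546))) + 49/(-2963) = (-962*(-1/145) + 1968*(1/593))/((-229/589)) + 49*(-1/2963) = (962/145 + 1968/593)/((-229*1/589)) - 49/2963 = 855826/(85985*(-229/589)) - 49/2963 = (855826/85985)*(-589/229) - 49/2963 = -504081514/19690565 - 49/2963 = -1494558363667/58343144095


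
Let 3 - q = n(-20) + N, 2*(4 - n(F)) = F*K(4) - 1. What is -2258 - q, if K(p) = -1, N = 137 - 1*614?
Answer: -5487/2 ≈ -2743.5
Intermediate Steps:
N = -477 (N = 137 - 614 = -477)
n(F) = 9/2 + F/2 (n(F) = 4 - (F*(-1) - 1)/2 = 4 - (-F - 1)/2 = 4 - (-1 - F)/2 = 4 + (½ + F/2) = 9/2 + F/2)
q = 971/2 (q = 3 - ((9/2 + (½)*(-20)) - 477) = 3 - ((9/2 - 10) - 477) = 3 - (-11/2 - 477) = 3 - 1*(-965/2) = 3 + 965/2 = 971/2 ≈ 485.50)
-2258 - q = -2258 - 1*971/2 = -2258 - 971/2 = -5487/2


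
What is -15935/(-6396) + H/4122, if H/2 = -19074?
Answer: -3302047/488228 ≈ -6.7633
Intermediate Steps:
H = -38148 (H = 2*(-19074) = -38148)
-15935/(-6396) + H/4122 = -15935/(-6396) - 38148/4122 = -15935*(-1/6396) - 38148*1/4122 = 15935/6396 - 6358/687 = -3302047/488228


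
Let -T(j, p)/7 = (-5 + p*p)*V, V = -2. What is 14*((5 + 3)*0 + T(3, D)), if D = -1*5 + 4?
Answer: -784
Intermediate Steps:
D = -1 (D = -5 + 4 = -1)
T(j, p) = -70 + 14*p² (T(j, p) = -7*(-5 + p*p)*(-2) = -7*(-5 + p²)*(-2) = -7*(10 - 2*p²) = -70 + 14*p²)
14*((5 + 3)*0 + T(3, D)) = 14*((5 + 3)*0 + (-70 + 14*(-1)²)) = 14*(8*0 + (-70 + 14*1)) = 14*(0 + (-70 + 14)) = 14*(0 - 56) = 14*(-56) = -784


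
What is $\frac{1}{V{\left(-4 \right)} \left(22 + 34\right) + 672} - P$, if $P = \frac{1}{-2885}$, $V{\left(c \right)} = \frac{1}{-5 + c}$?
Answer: $\frac{31957}{17286920} \approx 0.0018486$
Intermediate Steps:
$P = - \frac{1}{2885} \approx -0.00034662$
$\frac{1}{V{\left(-4 \right)} \left(22 + 34\right) + 672} - P = \frac{1}{\frac{22 + 34}{-5 - 4} + 672} - - \frac{1}{2885} = \frac{1}{\frac{1}{-9} \cdot 56 + 672} + \frac{1}{2885} = \frac{1}{\left(- \frac{1}{9}\right) 56 + 672} + \frac{1}{2885} = \frac{1}{- \frac{56}{9} + 672} + \frac{1}{2885} = \frac{1}{\frac{5992}{9}} + \frac{1}{2885} = \frac{9}{5992} + \frac{1}{2885} = \frac{31957}{17286920}$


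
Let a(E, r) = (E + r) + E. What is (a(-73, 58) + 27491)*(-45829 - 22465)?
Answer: -1871460482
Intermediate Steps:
a(E, r) = r + 2*E
(a(-73, 58) + 27491)*(-45829 - 22465) = ((58 + 2*(-73)) + 27491)*(-45829 - 22465) = ((58 - 146) + 27491)*(-68294) = (-88 + 27491)*(-68294) = 27403*(-68294) = -1871460482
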